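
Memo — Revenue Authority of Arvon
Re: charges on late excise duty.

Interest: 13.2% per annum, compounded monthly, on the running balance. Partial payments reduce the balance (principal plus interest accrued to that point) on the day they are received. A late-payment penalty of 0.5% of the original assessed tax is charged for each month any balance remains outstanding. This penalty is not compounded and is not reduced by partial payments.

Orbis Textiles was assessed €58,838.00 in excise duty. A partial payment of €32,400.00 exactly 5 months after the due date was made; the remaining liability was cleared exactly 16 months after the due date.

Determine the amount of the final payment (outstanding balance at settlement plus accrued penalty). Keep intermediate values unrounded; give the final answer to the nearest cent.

€38,257.02

Monthly rate = 13.2% ÷ 12 = 1.1%
Balance at month 5: €58,838.0000 × (1 + 0.011)^5 = €62,146.0714…
After €32,400.00 payment: €62,146.0714… − €32,400.00 = €29,746.0714…
Balance at month 16: €29,746.0714… × (1 + 0.011)^11 = €33,549.9848…
Penalty: 16 × 0.5% × €58,838.00 = €4,707.04
Final settlement = outstanding balance + penalty = €33,549.9848… + €4,707.04 = €38,257.02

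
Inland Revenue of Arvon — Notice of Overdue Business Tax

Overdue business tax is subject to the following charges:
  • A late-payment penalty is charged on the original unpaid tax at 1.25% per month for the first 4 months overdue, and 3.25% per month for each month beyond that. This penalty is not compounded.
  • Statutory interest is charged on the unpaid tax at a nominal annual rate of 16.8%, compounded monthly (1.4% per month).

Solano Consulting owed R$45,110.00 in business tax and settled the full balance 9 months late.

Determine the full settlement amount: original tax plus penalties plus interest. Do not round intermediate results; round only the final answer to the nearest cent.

Penalty, months 1–4: 4 × 1.25% × R$45,110.00 = R$2,255.50
Penalty, months 5–9: 5 × 3.25% × R$45,110.00 = R$7,330.38…
Interest: R$45,110.00 × ((1 + 0.014)^9 − 1) = R$45,110.00 × 0.1332914… = R$6,012.7753…
Total = R$45,110.00 + R$9,585.8750 + R$6,012.7753… = R$60,708.65

R$60,708.65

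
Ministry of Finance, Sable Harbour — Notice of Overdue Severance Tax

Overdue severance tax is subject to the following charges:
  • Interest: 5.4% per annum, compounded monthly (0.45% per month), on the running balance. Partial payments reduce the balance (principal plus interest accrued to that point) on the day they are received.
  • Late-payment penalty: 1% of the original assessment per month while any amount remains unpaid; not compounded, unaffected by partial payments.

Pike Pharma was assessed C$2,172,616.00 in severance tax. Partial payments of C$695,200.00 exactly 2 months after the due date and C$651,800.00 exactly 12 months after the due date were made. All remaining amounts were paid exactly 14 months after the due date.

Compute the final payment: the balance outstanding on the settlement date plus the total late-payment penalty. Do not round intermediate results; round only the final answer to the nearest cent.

Balance at month 2: C$2,172,616.0000 × (1 + 0.0045)^2 = C$2,192,213.5395…
After C$695,200.00 payment: C$2,192,213.5395… − C$695,200.00 = C$1,497,013.5395…
Balance at month 12: C$1,497,013.5395… × (1 + 0.0045)^10 = C$1,565,759.8018…
After C$651,800.00 payment: C$1,565,759.8018… − C$651,800.00 = C$913,959.8018…
Balance at month 14: C$913,959.8018… × (1 + 0.0045)^2 = C$922,203.9477…
Penalty: 14 × 1% × C$2,172,616.00 = C$304,166.24
Final settlement = outstanding balance + penalty = C$922,203.9477… + C$304,166.24 = C$1,226,370.19

C$1,226,370.19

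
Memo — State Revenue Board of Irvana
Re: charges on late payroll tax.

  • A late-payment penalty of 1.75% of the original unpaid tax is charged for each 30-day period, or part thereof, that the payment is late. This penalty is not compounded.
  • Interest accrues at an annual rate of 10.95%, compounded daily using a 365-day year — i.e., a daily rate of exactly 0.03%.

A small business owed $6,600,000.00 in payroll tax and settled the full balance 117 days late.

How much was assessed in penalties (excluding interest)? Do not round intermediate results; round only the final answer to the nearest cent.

Penalty periods: ⌈117/30⌉ = 4; penalty = 4 × 1.75% × $6,600,000.00 = $462,000.00

$462,000.00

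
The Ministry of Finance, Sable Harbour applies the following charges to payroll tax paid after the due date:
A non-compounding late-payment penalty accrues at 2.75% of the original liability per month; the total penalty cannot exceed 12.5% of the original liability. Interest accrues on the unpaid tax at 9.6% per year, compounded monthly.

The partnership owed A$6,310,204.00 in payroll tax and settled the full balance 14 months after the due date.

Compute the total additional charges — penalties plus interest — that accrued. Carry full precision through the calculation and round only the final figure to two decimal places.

Penalty (uncapped): 14 × 2.75% × A$6,310,204.00 = A$2,429,428.54; cap = 12.5% × A$6,310,204.00 = A$788,775.50 → penalty = A$788,775.50
Interest (9.6%/yr ÷ 12 = 0.8%/month): A$6,310,204.00 × ((1 + 0.008)^14 − 1) = A$744,695.7876…
Penalties + interest = A$788,775.5000 + A$744,695.7876… = A$1,533,471.29

A$1,533,471.29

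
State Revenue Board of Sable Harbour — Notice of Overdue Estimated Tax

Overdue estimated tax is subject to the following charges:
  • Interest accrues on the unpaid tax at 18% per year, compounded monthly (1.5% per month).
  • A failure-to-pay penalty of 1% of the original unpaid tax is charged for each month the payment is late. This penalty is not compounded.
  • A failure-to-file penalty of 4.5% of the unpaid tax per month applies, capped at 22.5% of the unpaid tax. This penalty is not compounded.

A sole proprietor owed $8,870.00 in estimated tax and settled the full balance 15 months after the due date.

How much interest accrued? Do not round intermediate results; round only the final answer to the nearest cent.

$2,219.56

Interest: $8,870.00 × ((1 + 0.015)^15 − 1) = $8,870.00 × 0.2502321… = $2,219.5584…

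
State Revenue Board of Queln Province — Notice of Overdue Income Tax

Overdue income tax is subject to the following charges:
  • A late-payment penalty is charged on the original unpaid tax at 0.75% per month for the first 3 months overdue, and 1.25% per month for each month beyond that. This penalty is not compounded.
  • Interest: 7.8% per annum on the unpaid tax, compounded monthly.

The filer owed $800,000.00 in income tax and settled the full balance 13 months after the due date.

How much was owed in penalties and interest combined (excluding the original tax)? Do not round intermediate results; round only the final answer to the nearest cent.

Penalty, months 1–3: 3 × 0.75% × $800,000.00 = $18,000.00
Penalty, months 4–13: 10 × 1.25% × $800,000.00 = $100,000.00
Interest (7.8%/yr ÷ 12 = 0.65%/month): $800,000.00 × ((1 + 0.0065)^13 − 1) = $70,300.2673…
Penalties + interest = $118,000.0000 + $70,300.2673… = $188,300.27

$188,300.27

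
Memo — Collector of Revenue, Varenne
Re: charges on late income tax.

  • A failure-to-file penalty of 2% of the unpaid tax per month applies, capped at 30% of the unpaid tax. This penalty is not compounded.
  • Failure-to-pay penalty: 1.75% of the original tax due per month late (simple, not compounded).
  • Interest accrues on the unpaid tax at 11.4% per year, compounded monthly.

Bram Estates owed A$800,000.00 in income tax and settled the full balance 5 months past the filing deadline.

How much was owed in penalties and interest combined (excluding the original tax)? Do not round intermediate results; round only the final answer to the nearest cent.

Failure-to-file: 5 × 2% × A$800,000.00 = A$80,000.00 (under the 30% cap)
Failure-to-pay penalty: 5 × 1.75% × A$800,000.00 = A$70,000.00
Interest (11.4%/yr ÷ 12 = 0.95%/month): A$800,000.00 × ((1 + 0.0095)^5 − 1) = A$38,728.8916…
Penalties + interest = A$150,000.0000 + A$38,728.8916… = A$188,728.89

A$188,728.89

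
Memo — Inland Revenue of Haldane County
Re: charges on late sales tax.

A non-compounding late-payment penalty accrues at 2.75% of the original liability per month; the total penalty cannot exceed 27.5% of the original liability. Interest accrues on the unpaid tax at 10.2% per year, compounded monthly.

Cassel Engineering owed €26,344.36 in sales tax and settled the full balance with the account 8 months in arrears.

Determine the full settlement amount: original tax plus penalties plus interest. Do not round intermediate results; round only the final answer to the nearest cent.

€33,985.75

Penalty: 8 × 2.75% × €26,344.36 = €5,795.76… (below the 27.5% cap of €7,244.70…)
Interest (10.2%/yr ÷ 12 = 0.85%/month): €26,344.36 × ((1 + 0.0085)^8 − 1) = €1,845.6268…
Total = €26,344.36 + €5,795.7592 + €1,845.6268… = €33,985.75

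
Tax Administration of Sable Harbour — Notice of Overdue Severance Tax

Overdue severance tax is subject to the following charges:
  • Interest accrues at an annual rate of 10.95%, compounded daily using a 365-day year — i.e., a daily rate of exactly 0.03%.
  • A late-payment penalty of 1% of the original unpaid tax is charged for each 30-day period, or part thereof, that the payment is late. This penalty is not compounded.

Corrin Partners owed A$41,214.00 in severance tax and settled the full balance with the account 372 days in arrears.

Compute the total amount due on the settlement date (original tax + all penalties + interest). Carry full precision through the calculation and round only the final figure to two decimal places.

Penalty periods: ⌈372/30⌉ = 13; penalty = 13 × 1% × A$41,214.00 = A$5,357.82
Interest: A$41,214.00 × ((1 + 0.0003)^372 − 1) = A$41,214.00 × 0.11804683… = A$4,865.1822…
Total = A$41,214.00 + A$5,357.8200 + A$4,865.1822… = A$51,437.00

A$51,437.00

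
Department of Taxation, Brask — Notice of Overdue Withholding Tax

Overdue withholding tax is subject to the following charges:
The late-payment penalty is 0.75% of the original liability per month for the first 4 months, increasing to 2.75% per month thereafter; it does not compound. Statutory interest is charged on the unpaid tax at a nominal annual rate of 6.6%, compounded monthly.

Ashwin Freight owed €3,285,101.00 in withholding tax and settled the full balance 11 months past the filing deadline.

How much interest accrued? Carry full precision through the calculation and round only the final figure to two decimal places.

Interest (6.6%/yr ÷ 12 = 0.55%/month): €3,285,101.00 × ((1 + 0.0055)^11 − 1) = €204,305.3792…

€204,305.38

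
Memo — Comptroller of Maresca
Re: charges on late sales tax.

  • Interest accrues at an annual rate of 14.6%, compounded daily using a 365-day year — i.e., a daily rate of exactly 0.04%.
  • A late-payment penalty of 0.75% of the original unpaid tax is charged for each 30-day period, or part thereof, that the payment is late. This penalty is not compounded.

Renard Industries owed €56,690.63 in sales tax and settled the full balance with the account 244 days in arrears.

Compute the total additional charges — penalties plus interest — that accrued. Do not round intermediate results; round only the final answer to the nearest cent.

Penalty periods: ⌈244/30⌉ = 9; penalty = 9 × 0.75% × €56,690.63 = €3,826.62…
Interest: €56,690.63 × ((1 + 0.0004)^244 − 1) = €56,690.63 × 0.10250017… = €5,810.7994…
Penalties + interest = €3,826.6175… + €5,810.7994… = €9,637.42

€9,637.42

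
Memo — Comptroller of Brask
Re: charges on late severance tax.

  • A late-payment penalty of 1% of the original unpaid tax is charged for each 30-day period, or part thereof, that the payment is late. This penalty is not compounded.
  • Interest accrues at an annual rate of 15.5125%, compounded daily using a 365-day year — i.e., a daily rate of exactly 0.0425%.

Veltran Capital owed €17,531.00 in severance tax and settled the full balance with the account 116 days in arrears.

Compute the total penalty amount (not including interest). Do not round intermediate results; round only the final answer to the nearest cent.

Penalty periods: ⌈116/30⌉ = 4; penalty = 4 × 1% × €17,531.00 = €701.24

€701.24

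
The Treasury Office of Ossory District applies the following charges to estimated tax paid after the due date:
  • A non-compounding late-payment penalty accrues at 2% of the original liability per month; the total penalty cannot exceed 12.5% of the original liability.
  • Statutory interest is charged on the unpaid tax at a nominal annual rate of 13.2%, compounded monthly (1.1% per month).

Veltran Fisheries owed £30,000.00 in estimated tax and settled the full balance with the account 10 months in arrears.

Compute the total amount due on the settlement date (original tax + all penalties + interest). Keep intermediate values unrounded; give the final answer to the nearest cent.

£37,218.24

Penalty (uncapped): 10 × 2% × £30,000.00 = £6,000.00; cap = 12.5% × £30,000.00 = £3,750.00 → penalty = £3,750.00
Interest: £30,000.00 × ((1 + 0.011)^10 − 1) = £30,000.00 × 0.1156078… = £3,468.2351…
Total = £30,000.00 + £3,750.0000 + £3,468.2351… = £37,218.24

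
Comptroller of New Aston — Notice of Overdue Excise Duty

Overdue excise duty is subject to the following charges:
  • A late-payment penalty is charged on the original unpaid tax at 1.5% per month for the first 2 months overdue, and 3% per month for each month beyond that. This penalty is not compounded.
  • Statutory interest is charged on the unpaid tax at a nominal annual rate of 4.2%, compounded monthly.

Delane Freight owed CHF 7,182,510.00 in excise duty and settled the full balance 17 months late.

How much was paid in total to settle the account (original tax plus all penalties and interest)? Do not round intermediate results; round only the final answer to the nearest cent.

CHF 11,069,652.20

Penalty, months 1–2: 2 × 1.5% × CHF 7,182,510.00 = CHF 215,475.30
Penalty, months 3–17: 15 × 3% × CHF 7,182,510.00 = CHF 3,232,129.50
Interest (4.2%/yr ÷ 12 = 0.35%/month): CHF 7,182,510.00 × ((1 + 0.0035)^17 − 1) = CHF 439,537.4015…
Total = CHF 7,182,510.00 + CHF 3,447,604.8000 + CHF 439,537.4015… = CHF 11,069,652.20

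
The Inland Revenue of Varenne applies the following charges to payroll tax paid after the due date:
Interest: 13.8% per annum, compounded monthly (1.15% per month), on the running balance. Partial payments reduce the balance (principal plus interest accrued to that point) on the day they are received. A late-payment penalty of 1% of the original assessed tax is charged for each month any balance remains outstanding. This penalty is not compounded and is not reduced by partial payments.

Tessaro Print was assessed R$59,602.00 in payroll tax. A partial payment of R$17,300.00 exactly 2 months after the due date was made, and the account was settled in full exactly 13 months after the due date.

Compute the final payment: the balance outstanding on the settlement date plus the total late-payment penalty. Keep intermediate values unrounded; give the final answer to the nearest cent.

Balance at month 2: R$59,602.0000 × (1 + 0.0115)^2 = R$60,980.7284…
After R$17,300.00 payment: R$60,980.7284… − R$17,300.00 = R$43,680.7284…
Balance at month 13: R$43,680.7284… × (1 + 0.0115)^11 = R$49,535.2809…
Penalty: 13 × 1% × R$59,602.00 = R$7,748.26
Final settlement = outstanding balance + penalty = R$49,535.2809… + R$7,748.26 = R$57,283.54

R$57,283.54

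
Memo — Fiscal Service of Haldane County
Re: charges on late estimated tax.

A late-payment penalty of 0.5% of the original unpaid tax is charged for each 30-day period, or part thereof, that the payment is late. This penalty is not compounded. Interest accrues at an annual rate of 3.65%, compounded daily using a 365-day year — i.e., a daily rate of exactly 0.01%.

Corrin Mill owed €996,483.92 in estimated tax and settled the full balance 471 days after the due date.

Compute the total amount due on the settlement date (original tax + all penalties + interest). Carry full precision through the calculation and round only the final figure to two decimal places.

€1,124,257.43

Penalty periods: ⌈471/30⌉ = 16; penalty = 16 × 0.5% × €996,483.92 = €79,718.71…
Interest: €996,483.92 × ((1 + 0.0001)^471 − 1) = €996,483.92 × 0.04822436… = €48,054.7974…
Total = €996,483.92 + €79,718.7136 + €48,054.7974… = €1,124,257.43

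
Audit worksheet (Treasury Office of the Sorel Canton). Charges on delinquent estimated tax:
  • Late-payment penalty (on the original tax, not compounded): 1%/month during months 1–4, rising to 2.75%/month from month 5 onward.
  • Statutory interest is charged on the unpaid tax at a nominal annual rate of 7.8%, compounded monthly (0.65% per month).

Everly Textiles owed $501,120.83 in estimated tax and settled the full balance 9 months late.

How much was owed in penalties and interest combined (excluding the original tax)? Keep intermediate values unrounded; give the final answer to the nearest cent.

$119,038.39

Penalty, months 1–4: 4 × 1% × $501,120.83 = $20,044.83…
Penalty, months 5–9: 5 × 2.75% × $501,120.83 = $68,904.11…
Interest: $501,120.83 × ((1 + 0.0065)^9 − 1) = $501,120.83 × 0.0600443… = $30,089.4469…
Penalties + interest = $88,948.9473… + $30,089.4469… = $119,038.39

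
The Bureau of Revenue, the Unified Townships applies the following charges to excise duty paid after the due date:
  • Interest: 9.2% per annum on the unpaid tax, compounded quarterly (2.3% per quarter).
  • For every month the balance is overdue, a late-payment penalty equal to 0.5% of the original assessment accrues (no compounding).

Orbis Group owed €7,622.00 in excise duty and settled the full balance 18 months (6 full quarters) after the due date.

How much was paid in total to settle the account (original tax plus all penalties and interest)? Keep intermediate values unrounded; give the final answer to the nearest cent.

€9,422.18

Late-payment penalty: 18 × 0.5% × €7,622.00 = €685.98
Interest: €7,622.00 × ((1 + 0.023)^6 − 1) = €7,622.00 × 0.1461826… = €1,114.2036…
Total = €7,622.00 + €685.9800 + €1,114.2036… = €9,422.18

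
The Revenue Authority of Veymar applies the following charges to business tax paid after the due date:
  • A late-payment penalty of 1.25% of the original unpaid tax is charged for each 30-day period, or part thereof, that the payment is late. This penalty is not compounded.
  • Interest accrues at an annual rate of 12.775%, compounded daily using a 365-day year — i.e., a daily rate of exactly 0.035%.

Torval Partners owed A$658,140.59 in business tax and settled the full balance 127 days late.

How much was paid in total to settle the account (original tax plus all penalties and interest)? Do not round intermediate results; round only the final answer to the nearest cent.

Penalty periods: ⌈127/30⌉ = 5; penalty = 5 × 1.25% × A$658,140.59 = A$41,133.79…
Interest: A$658,140.59 × ((1 + 0.00035)^127 − 1) = A$658,140.59 × 0.04544457… = A$29,908.9177…
Total = A$658,140.59 + A$41,133.7869… + A$29,908.9177… = A$729,183.29

A$729,183.29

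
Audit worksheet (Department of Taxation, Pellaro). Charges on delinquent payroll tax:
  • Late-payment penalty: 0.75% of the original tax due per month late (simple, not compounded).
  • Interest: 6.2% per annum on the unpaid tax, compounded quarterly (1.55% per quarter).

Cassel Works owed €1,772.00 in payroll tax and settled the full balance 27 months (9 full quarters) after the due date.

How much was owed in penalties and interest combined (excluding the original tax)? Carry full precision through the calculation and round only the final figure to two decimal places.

Late-payment penalty = 0.75% × €1,772.00 × 27 mo = €358.83
Interest: €1,772.00 × ((1 + 0.0155)^9 − 1) = €1,772.00 × 0.1484692… = €263.0874…
Penalties + interest = €358.8300 + €263.0874… = €621.92

€621.92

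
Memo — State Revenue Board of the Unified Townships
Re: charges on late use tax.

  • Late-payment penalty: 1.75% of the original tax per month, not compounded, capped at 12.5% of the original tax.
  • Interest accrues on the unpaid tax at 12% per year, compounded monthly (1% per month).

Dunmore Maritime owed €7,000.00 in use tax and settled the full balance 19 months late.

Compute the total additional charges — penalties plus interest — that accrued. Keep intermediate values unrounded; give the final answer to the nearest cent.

Penalty (uncapped): 19 × 1.75% × €7,000.00 = €2,327.50; cap = 12.5% × €7,000.00 = €875.00 → penalty = €875.00
Interest: €7,000.00 × ((1 + 0.01)^19 − 1) = €7,000.00 × 0.2081090… = €1,456.7627…
Penalties + interest = €875.0000 + €1,456.7627… = €2,331.76

€2,331.76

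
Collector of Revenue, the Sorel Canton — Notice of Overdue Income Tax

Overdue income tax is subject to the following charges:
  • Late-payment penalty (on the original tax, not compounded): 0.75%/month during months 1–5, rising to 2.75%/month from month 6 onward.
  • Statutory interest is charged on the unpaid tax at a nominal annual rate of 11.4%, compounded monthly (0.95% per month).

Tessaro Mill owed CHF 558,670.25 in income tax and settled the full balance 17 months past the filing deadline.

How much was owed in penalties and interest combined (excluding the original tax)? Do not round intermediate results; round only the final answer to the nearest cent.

Penalty, months 1–5: 5 × 0.75% × CHF 558,670.25 = CHF 20,950.13…
Penalty, months 6–17: 12 × 2.75% × CHF 558,670.25 = CHF 184,361.18…
Interest: CHF 558,670.25 × ((1 + 0.0095)^17 − 1) = CHF 558,670.25 × 0.1743769… = CHF 97,419.1798…
Penalties + interest = CHF 205,311.3169… + CHF 97,419.1798… = CHF 302,730.50

CHF 302,730.50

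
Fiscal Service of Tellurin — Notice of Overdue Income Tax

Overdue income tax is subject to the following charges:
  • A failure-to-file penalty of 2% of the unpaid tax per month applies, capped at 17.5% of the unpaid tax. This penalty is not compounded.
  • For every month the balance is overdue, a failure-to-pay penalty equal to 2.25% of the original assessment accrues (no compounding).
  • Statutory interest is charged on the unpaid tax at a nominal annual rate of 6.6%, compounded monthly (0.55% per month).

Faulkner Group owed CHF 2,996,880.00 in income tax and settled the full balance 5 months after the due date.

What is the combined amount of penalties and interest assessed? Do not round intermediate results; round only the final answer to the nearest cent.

CHF 720,162.76

Failure-to-file: 5 × 2% × CHF 2,996,880.00 = CHF 299,688.00 (under the 17.5% cap)
Failure-to-pay penalty = 2.25% × CHF 2,996,880.00 × 5 mo = CHF 337,149.00
Interest: CHF 2,996,880.00 × ((1 + 0.0055)^5 − 1) = CHF 2,996,880.00 × 0.0278042… = CHF 83,325.7560…
Penalties + interest = CHF 636,837.0000 + CHF 83,325.7560… = CHF 720,162.76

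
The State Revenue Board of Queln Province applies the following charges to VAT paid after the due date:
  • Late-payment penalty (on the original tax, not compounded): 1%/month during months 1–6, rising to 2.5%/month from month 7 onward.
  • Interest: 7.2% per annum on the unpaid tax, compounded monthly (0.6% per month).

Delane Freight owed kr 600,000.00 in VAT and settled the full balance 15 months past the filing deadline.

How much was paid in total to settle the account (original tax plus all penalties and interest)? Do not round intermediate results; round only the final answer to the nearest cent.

Penalty, months 1–6: 6 × 1% × kr 600,000.00 = kr 36,000.00
Penalty, months 7–15: 9 × 2.5% × kr 600,000.00 = kr 135,000.00
Interest: kr 600,000.00 × ((1 + 0.006)^15 − 1) = kr 600,000.00 × 0.0938801… = kr 56,328.0436…
Total = kr 600,000.00 + kr 171,000.0000 + kr 56,328.0436… = kr 827,328.04

kr 827,328.04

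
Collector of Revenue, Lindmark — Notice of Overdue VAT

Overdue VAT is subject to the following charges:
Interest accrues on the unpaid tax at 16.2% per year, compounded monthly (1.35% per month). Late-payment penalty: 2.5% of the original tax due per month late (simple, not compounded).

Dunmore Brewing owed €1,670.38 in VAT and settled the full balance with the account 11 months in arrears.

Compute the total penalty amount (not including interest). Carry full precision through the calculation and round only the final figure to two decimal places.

€459.35

Late-payment penalty: 11 × 2.5% × €1,670.38 = €459.35…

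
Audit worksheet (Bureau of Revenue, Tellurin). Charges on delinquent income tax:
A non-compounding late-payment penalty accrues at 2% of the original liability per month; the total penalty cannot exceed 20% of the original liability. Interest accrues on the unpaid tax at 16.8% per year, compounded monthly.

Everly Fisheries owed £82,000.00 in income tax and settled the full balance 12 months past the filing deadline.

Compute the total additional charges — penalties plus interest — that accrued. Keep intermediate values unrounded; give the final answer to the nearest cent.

£31,287.85

Penalty (uncapped): 12 × 2% × £82,000.00 = £19,680.00; cap = 20% × £82,000.00 = £16,400.00 → penalty = £16,400.00
Interest (16.8%/yr ÷ 12 = 1.4%/month): £82,000.00 × ((1 + 0.014)^12 − 1) = £14,887.8486…
Penalties + interest = £16,400.0000 + £14,887.8486… = £31,287.85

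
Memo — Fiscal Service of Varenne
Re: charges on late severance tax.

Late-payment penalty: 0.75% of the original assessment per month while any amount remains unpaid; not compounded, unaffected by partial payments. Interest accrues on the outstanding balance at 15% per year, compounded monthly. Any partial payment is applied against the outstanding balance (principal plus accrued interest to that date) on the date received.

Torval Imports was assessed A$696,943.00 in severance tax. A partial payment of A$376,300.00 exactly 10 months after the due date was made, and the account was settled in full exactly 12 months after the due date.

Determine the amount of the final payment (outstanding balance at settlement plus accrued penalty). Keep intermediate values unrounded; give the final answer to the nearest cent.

Monthly rate = 15% ÷ 12 = 1.25%
Balance at month 10: A$696,943.0000 × (1 + 0.0125)^10 = A$789,128.2288…
After A$376,300.00 payment: A$789,128.2288… − A$376,300.00 = A$412,828.2288…
Balance at month 12: A$412,828.2288… × (1 + 0.0125)^2 = A$423,213.4390…
Penalty: 12 × 0.75% × A$696,943.00 = A$62,724.87
Final settlement = outstanding balance + penalty = A$423,213.4390… + A$62,724.87 = A$485,938.31

A$485,938.31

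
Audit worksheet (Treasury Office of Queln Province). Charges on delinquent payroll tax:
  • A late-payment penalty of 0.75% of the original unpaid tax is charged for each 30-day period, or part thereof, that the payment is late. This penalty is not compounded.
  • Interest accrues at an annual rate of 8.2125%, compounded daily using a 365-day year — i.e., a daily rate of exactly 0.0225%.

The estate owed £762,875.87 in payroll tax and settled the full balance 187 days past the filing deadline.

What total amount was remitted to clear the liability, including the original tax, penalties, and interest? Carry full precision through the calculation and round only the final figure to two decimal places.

£835,705.92

Penalty periods: ⌈187/30⌉ = 7; penalty = 7 × 0.75% × £762,875.87 = £40,050.98…
Interest: £762,875.87 × ((1 + 0.000225)^187 − 1) = £762,875.87 × 0.04296776… = £32,779.0693…
Total = £762,875.87 + £40,050.9832… + £32,779.0693… = £835,705.92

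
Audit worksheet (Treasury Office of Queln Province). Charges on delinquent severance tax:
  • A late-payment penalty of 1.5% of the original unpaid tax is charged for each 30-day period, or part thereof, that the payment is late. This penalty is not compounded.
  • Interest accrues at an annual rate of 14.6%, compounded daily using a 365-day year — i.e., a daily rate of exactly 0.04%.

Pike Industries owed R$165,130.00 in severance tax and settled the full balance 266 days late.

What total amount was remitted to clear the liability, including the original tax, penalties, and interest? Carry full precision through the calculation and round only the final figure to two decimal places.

Penalty periods: ⌈266/30⌉ = 9; penalty = 9 × 1.5% × R$165,130.00 = R$22,292.55
Interest: R$165,130.00 × ((1 + 0.0004)^266 − 1) = R$165,130.00 × 0.11224303… = R$18,534.6918…
Total = R$165,130.00 + R$22,292.5500 + R$18,534.6918… = R$205,957.24

R$205,957.24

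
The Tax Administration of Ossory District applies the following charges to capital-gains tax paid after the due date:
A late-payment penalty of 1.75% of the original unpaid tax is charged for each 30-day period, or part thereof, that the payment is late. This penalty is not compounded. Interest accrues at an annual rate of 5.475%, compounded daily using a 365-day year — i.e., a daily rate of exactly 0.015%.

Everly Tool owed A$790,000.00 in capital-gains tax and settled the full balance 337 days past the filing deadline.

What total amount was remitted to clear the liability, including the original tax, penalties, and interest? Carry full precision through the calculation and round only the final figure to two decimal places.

Penalty periods: ⌈337/30⌉ = 12; penalty = 12 × 1.75% × A$790,000.00 = A$165,900.00
Interest: A$790,000.00 × ((1 + 0.00015)^337 − 1) = A$790,000.00 × 0.05184547… = A$40,957.9190…
Total = A$790,000.00 + A$165,900.0000 + A$40,957.9190… = A$996,857.92

A$996,857.92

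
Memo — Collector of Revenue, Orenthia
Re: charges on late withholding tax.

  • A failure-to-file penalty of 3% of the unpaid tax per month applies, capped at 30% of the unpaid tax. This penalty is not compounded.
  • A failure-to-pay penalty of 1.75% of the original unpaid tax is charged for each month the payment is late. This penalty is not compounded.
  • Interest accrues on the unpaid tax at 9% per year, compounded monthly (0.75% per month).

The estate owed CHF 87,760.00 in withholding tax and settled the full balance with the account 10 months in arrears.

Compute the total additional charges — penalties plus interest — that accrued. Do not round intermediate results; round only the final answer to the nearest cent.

Failure-to-file: 10 × 3% × CHF 87,760.00 = CHF 26,328.00, capped at 30% × CHF 87,760.00 = CHF 26,328.00
Failure-to-pay penalty: 10 × 1.75% × CHF 87,760.00 = CHF 15,358.00
Interest: CHF 87,760.00 × ((1 + 0.0075)^10 − 1) = CHF 87,760.00 × 0.0775825… = CHF 6,808.6442…
Penalties + interest = CHF 41,686.0000 + CHF 6,808.6442… = CHF 48,494.64

CHF 48,494.64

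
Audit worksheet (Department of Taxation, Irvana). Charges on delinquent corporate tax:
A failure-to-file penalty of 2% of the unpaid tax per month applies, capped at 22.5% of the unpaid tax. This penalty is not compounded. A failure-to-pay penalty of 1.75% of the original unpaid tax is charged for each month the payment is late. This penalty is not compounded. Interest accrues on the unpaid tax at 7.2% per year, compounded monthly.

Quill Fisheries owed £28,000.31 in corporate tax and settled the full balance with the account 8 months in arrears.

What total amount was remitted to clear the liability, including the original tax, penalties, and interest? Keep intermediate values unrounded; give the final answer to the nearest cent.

Failure-to-file: 8 × 2% × £28,000.31 = £4,480.05… (under the 22.5% cap)
Failure-to-pay penalty = 1.75% × £28,000.31 × 8 mo = £3,920.04…
Interest (7.2%/yr ÷ 12 = 0.6%/month): £28,000.31 × ((1 + 0.006)^8 − 1) = £1,372.5804…
Total = £28,000.31 + £8,400.0930 + £1,372.5804… = £37,772.98

£37,772.98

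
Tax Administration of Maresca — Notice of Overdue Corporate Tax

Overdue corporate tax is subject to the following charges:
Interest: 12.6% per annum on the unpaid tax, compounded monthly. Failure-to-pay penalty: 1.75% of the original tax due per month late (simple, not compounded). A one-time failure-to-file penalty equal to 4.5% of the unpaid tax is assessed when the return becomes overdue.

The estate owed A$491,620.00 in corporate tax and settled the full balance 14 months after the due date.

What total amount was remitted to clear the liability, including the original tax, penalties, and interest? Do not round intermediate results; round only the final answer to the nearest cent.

A$711,603.51

Failure-to-file penalty: 4.5% × A$491,620.00 = A$22,122.90
Failure-to-pay penalty: 14 × 1.75% × A$491,620.00 = A$120,446.90
Interest (12.6%/yr ÷ 12 = 1.05%/month): A$491,620.00 × ((1 + 0.0105)^14 − 1) = A$77,413.7064…
Total = A$491,620.00 + A$142,569.8000 + A$77,413.7064… = A$711,603.51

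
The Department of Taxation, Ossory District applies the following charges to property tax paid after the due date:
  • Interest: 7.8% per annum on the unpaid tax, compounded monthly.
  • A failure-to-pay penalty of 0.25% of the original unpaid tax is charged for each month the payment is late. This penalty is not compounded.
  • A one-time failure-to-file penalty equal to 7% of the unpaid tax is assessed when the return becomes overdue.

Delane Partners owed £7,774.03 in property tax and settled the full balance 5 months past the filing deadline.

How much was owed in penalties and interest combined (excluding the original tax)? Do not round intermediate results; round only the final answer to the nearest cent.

Failure-to-file penalty: 7% × £7,774.03 = £544.18…
Failure-to-pay penalty = 0.25% × £7,774.03 × 5 mo = £97.18…
Interest (7.8%/yr ÷ 12 = 0.65%/month): £7,774.03 × ((1 + 0.0065)^5 − 1) = £255.9619…
Penalties + interest = £641.3575… + £255.9619… = £897.32

£897.32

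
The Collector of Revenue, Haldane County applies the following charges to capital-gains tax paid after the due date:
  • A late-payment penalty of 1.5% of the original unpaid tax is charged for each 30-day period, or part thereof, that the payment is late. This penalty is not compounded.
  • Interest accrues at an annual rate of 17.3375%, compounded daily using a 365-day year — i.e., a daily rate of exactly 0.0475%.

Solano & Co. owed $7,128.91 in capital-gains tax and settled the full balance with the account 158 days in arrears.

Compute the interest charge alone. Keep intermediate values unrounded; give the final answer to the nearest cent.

$555.48

Interest: $7,128.91 × ((1 + 0.000475)^158 − 1) = $7,128.91 × 0.07791884… = $555.4764…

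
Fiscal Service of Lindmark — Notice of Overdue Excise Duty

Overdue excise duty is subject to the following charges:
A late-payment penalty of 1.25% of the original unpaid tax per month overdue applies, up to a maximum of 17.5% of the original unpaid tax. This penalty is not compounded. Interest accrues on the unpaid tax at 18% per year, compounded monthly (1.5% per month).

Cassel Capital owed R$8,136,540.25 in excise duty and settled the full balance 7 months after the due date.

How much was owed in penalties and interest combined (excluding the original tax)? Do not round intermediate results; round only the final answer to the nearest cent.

Penalty: 7 × 1.25% × R$8,136,540.25 = R$711,947.27… (below the 17.5% cap of R$1,423,894.54…)
Interest: R$8,136,540.25 × ((1 + 0.015)^7 − 1) = R$8,136,540.25 × 0.1098449… = R$893,757.5551…
Penalties + interest = R$711,947.2719… + R$893,757.5551… = R$1,605,704.83

R$1,605,704.83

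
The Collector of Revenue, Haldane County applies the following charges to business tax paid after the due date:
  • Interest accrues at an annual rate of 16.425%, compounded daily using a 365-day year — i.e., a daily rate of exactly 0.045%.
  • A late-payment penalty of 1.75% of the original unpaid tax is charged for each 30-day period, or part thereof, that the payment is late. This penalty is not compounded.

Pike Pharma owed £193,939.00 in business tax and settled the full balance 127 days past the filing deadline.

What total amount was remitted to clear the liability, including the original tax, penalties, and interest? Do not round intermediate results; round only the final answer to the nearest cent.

Penalty periods: ⌈127/30⌉ = 5; penalty = 5 × 1.75% × £193,939.00 = £16,969.66…
Interest: £193,939.00 × ((1 + 0.00045)^127 − 1) = £193,939.00 × 0.05880101… = £11,403.8090…
Total = £193,939.00 + £16,969.6625 + £11,403.8090… = £222,312.47

£222,312.47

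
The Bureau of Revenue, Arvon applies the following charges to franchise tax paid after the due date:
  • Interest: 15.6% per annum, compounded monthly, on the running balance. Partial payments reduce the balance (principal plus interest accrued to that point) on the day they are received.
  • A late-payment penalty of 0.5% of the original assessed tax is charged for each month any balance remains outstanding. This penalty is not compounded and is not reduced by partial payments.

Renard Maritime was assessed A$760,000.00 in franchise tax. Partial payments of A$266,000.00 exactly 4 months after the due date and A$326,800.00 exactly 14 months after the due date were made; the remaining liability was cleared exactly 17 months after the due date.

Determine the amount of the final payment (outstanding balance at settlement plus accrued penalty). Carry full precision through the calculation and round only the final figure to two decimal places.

A$356,871.99

Monthly rate = 15.6% ÷ 12 = 1.3%
Balance at month 4: A$760,000.0000 × (1 + 0.013)^4 = A$800,297.3406…
After A$266,000.00 payment: A$800,297.3406… − A$266,000.00 = A$534,297.3406…
Balance at month 14: A$534,297.3406… × (1 + 0.013)^10 = A$607,963.4434…
After A$326,800.00 payment: A$607,963.4434… − A$326,800.00 = A$281,163.4434…
Balance at month 17: A$281,163.4434… × (1 + 0.013)^3 = A$292,271.9853…
Penalty: 17 × 0.5% × A$760,000.00 = A$64,600.00
Final settlement = outstanding balance + penalty = A$292,271.9853… + A$64,600.00 = A$356,871.99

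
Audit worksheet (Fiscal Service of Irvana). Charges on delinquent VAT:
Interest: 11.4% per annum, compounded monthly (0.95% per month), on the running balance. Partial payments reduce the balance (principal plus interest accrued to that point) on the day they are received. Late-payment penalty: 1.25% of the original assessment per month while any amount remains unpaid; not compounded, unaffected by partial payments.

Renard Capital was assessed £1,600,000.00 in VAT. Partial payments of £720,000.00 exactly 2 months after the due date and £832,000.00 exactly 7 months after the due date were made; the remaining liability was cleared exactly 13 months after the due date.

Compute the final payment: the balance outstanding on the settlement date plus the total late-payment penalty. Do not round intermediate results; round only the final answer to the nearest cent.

Balance at month 2: £1,600,000.0000 × (1 + 0.0095)^2 = £1,630,544.4000
After £720,000.00 payment: £1,630,544.4000 − £720,000.00 = £910,544.4000
Balance at month 7: £910,544.4000 × (1 + 0.0095)^5 = £954,624.8693…
After £832,000.00 payment: £954,624.8693… − £832,000.00 = £122,624.8693…
Balance at month 13: £122,624.8693… × (1 + 0.0095)^6 = £129,782.6080…
Penalty: 13 × 1.25% × £1,600,000.00 = £260,000.00
Final settlement = outstanding balance + penalty = £129,782.6080… + £260,000.00 = £389,782.61

£389,782.61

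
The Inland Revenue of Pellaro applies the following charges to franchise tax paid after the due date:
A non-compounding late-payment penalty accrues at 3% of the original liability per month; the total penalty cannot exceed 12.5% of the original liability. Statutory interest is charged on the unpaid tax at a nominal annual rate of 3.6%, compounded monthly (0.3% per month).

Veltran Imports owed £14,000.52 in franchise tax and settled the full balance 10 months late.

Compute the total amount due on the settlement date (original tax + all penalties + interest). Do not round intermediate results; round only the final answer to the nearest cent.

£16,176.32

Penalty (uncapped): 10 × 3% × £14,000.52 = £4,200.16…; cap = 12.5% × £14,000.52 = £1,750.07… → penalty = £1,750.07…
Interest: £14,000.52 × ((1 + 0.003)^10 − 1) = £14,000.52 × 0.0304083… = £425.7314…
Total = £14,000.52 + £1,750.0650 + £425.7314… = £16,176.32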